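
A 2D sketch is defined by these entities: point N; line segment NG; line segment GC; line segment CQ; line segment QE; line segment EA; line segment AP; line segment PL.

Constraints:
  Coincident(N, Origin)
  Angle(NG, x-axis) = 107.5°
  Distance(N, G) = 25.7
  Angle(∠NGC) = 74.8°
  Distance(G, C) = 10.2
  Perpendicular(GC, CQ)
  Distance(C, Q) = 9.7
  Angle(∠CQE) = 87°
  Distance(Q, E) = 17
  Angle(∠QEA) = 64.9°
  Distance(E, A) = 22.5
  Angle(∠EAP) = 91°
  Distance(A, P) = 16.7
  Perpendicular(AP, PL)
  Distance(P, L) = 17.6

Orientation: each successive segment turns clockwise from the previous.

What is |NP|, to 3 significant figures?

30.7

∠QEA = 64.9° gives EA at 64.2° from the x-axis; with |EA| = 22.5, A = (-4.35, 35.7). ∠EAP = 91.0° gives AP at -24.8° from the x-axis; with |AP| = 16.7, P = (10.8, 28.7). Then |NP| = |P − N| = 30.7.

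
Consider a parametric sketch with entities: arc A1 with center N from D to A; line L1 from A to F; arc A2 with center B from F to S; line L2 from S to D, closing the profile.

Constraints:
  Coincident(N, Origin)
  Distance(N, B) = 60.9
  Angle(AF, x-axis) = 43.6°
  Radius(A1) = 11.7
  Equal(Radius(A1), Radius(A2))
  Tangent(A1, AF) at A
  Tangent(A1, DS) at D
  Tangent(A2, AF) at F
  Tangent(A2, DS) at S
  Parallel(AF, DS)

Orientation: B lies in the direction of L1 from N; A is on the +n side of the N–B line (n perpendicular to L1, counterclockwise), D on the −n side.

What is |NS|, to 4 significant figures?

62.01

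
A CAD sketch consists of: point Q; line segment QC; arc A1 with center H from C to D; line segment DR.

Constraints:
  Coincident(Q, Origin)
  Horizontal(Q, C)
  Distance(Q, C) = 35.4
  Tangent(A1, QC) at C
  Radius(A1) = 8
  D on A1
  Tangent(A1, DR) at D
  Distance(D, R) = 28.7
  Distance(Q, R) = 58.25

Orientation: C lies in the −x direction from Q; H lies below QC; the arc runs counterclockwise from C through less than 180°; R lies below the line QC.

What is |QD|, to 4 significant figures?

43.98

Q is at the origin; QC is horizontal with |QC| = 35.4 and C on the −x side, so C = (-35.40, 0.000). Since A1 is tangent to QC there, HC ⟂ QC, so H = C + (0, -8) = (-35.40, -8.000). Since HD ⟂ DR (tangency), |HR| = √(8.0² + 28.7²) = 29.79 regardless of where D sits on A1. So R lies on both circle(Q, 58.25) and circle(H, 29.79); the below-QC intersection is R = (-45.88, -35.89). D is the foot of the tangent from R: D = (-43.37, -7.300).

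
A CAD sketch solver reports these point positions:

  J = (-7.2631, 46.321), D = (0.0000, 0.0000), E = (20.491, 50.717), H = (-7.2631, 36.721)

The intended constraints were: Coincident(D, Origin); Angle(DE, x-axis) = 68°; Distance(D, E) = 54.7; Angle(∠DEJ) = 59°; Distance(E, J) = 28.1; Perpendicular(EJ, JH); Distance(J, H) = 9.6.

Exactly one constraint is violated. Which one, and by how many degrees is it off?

Perpendicular(EJ, JH) — off by 9.00°.

D = (0.00, 0.00) ✓; DE at 68.00° ✓; |DE| = 54.70 ✓; ∠DEJ = 59.00° ✓; |EJ| = 28.10 ✓; ∠(EJ, JH) = 81.00° ✗; |JH| = 9.600 ✓.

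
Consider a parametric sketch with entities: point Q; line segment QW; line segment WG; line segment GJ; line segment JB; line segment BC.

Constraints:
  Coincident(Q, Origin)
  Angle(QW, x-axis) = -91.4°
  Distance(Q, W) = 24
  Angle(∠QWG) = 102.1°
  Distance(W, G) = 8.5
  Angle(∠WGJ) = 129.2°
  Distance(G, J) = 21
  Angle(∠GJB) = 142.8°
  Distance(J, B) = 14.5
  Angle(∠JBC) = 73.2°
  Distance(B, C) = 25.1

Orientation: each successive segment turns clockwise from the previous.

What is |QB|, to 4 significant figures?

28.27

Q is at the origin; QW runs at -91.4° with length 24.0, so W = (-0.5864, -23.99). ∠QWG = 102.1° gives WG at -169.3° from the x-axis; with |WG| = 8.5, G = (-8.939, -25.57). ∠WGJ = 129.2° gives GJ at 139.9° from the x-axis; with |GJ| = 21.0, J = (-25.00, -12.04). ∠GJB = 142.8° gives JB at 102.7° from the x-axis; with |JB| = 14.5, B = (-28.19, 2.101). Then |QB| = |B − Q| = 28.27.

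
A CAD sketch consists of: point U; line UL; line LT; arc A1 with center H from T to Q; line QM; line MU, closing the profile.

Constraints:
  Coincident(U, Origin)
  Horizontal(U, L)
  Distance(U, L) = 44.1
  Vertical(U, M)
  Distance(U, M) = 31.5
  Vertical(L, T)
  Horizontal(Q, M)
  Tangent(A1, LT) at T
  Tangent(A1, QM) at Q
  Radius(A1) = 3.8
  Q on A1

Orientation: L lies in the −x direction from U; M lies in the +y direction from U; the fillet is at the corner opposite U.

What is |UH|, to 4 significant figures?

48.90

UM is vertical with |UM| = 31.5 and M on the +y side, so M = (0.000, 31.50). The virtual corner opposite U is at (-44.10, 31.50). The tangent condition forces HT to be normal to LT and A1 meets QM tangentially, so HQ is at right angles to QM, with radius 3.8, so the center H sits 3.8 in from both sides at H = (-40.30, 27.70). Then |UH| = |H − U| = 48.90.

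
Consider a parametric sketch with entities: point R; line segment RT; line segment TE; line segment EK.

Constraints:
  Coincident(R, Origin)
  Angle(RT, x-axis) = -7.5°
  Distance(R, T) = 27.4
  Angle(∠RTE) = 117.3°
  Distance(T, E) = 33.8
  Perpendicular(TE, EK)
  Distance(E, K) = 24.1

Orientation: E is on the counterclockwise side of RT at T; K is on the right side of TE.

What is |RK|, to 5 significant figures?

67.061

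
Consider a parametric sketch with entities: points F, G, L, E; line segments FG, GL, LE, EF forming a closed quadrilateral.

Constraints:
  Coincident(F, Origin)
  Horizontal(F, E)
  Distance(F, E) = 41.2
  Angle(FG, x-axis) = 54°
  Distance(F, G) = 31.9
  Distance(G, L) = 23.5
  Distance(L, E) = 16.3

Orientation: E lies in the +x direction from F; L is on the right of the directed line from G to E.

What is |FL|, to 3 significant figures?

25.4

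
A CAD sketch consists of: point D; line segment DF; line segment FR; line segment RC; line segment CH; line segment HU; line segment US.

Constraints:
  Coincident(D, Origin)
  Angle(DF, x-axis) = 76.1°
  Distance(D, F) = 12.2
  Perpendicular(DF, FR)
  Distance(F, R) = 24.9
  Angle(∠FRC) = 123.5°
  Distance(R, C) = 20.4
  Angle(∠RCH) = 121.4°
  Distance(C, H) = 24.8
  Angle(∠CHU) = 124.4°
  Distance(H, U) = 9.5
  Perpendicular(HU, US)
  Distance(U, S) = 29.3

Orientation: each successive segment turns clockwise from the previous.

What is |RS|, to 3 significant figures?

18.0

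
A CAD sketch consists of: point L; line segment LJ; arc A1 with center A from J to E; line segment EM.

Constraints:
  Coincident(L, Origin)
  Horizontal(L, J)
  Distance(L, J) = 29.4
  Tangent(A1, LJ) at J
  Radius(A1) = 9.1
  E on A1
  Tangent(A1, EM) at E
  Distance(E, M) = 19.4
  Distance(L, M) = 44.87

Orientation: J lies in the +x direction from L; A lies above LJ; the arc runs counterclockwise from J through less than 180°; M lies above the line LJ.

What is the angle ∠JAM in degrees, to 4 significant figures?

169.8°

L is at the origin; L and J share the same y with |LJ| = 29.4 and J on the +x side, so J = (29.40, 0.000). Tangency of A1 to LJ means the radius AJ is perpendicular to LJ, so A = J + (0, 9.1) = (29.40, 9.100). Since AE ⟂ EM (tangency), |AM| = √(9.1² + 19.4²) = 21.43 regardless of where E sits on A1. So M lies on both circle(L, 44.87) and circle(A, 21.43); the above-LJ intersection is M = (33.20, 30.19). E is the foot of the tangent from M: E = (38.19, 11.44).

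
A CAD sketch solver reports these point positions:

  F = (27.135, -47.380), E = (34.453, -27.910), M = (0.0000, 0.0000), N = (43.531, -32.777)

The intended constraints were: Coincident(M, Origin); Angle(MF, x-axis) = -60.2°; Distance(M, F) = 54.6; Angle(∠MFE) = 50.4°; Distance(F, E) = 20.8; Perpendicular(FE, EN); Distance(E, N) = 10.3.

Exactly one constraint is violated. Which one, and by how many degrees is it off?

Perpendicular(FE, EN) — off by 7.60°.

M = (0.00, 0.00) ✓; MF at -60.20° ✓; |MF| = 54.60 ✓; ∠MFE = 50.40° ✓; |FE| = 20.80 ✓; ∠(FE, EN) = 97.60° ✗; |EN| = 10.30 ✓.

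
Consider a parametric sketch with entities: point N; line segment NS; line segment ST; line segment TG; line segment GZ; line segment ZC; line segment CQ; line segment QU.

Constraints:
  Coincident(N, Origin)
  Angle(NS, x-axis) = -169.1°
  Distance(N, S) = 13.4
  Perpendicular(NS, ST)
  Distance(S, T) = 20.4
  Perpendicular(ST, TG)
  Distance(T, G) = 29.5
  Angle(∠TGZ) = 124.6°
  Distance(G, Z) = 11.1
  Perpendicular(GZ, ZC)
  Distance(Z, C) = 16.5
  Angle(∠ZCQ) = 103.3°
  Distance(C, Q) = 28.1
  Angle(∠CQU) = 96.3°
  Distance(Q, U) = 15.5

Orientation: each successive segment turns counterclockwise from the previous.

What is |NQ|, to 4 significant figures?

23.97

GZ ⟂ ZC, so ZC runs at 156.3°; with |ZC| = 16.5, C = (9.020, -0.1915). ∠ZCQ = 103.3° gives CQ at -127.0° from the x-axis; with |CQ| = 28.1, Q = (-7.891, -22.63). Then |NQ| = |Q − N| = 23.97.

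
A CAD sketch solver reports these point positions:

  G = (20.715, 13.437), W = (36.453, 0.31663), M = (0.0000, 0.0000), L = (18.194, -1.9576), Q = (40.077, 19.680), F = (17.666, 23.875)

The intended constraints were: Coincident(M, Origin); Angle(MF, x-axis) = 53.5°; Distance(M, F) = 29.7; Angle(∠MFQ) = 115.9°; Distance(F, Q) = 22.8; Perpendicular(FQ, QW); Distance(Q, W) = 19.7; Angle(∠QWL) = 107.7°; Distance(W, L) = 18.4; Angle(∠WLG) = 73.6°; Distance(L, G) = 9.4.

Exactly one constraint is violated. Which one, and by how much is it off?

Distance(L, G) = 9.4 — off by 6.20.

M = (0.00, 0.00) ✓; MF at 53.50° ✓; |MF| = 29.70 ✓; ∠MFQ = 115.9° ✓; |FQ| = 22.80 ✓; ∠(FQ, QW) = 90.00° ✓; |QW| = 19.70 ✓; ∠QWL = 107.7° ✓; |WL| = 18.40 ✓; ∠WLG = 73.60° ✓; |LG| = 15.60 ✗.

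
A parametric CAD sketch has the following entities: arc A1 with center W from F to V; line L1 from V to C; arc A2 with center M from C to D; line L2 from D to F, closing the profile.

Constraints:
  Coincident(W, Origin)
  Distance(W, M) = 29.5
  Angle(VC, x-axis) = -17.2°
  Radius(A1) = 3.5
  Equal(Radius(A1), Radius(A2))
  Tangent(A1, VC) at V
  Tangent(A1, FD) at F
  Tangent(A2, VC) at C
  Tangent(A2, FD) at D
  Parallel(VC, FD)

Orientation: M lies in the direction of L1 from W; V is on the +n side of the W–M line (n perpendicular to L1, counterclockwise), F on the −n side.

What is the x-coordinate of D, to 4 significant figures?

27.15

Tangency of A1 to both parallel lines with radius 3.5 puts V and F at W ± 3.5·n: V = (1.035, 3.343), F = (-1.035, -3.343). Equal radii place C and D the same way about M: C = M + 3.5·n = (29.22, -5.380), D = M − 3.5·n = (27.15, -12.07). So D.x = 27.15.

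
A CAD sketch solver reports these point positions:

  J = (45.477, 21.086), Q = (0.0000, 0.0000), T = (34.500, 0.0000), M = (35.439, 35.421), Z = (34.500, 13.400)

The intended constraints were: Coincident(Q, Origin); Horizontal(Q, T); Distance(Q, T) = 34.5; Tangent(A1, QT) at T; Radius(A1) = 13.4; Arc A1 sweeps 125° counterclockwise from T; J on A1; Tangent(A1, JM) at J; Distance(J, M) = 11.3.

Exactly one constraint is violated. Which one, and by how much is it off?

Distance(J, M) = 11.3 — off by 6.20.

Q = (0.00, 0.00) ✓; Q.y = 0.00, T.y = 0.00 ✓; |QT| = 34.50 ✓; ∠(ZT, TQ) = 90.00° ✓; |ZT| = 13.40 ✓; bearing(Z→J) − bearing(Z→T) = 125.0° ✓; |ZJ| = 13.40 ✓; ∠(ZJ, JM) = 90.00° ✓; |JM| = 17.50 ✗.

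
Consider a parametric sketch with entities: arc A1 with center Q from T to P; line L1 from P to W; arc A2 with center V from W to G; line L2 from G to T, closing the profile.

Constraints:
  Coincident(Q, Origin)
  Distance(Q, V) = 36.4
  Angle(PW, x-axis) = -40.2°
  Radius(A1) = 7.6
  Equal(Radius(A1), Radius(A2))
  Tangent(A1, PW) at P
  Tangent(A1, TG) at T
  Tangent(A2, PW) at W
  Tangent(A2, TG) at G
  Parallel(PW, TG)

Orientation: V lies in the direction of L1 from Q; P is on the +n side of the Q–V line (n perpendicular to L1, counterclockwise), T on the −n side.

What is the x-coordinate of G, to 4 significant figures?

22.90

The slot axis is L1's direction at -40.2°, so u = (cos -40.2°, sin -40.2°) = (0.7638, -0.6455) and n = (−sin -40.2°, cos -40.2°) = (0.6455, 0.7638). Q is at the origin and V lies 36.4 along u from Q, so V = 36.4·u = (27.80, -23.49). Tangency of A1 to both parallel lines with radius 7.6 puts P and T at Q ± 7.6·n: P = (4.905, 5.805), T = (-4.905, -5.805). Equal radii place W and G the same way about V: W = V + 7.6·n = (32.71, -17.69), G = V − 7.6·n = (22.90, -29.30). So G.x = 22.90.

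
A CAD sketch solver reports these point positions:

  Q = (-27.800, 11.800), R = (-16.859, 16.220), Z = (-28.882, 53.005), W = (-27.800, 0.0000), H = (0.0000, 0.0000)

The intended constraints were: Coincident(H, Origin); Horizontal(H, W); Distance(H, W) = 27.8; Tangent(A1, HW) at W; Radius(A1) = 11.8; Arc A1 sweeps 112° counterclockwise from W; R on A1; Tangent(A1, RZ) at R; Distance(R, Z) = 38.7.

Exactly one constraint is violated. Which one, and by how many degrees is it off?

Tangent(A1, RZ) at R — off by 3.90°.

H = (0.00, 0.00) ✓; H.y = 0.00, W.y = 0.00 ✓; |HW| = 27.80 ✓; ∠(QW, WH) = 90.00° ✓; |QW| = 11.80 ✓; bearing(Q→R) − bearing(Q→W) = 112.0° ✓; |QR| = 11.80 ✓; ∠(QR, RZ) = 93.90° ✗; |RZ| = 38.70 ✓.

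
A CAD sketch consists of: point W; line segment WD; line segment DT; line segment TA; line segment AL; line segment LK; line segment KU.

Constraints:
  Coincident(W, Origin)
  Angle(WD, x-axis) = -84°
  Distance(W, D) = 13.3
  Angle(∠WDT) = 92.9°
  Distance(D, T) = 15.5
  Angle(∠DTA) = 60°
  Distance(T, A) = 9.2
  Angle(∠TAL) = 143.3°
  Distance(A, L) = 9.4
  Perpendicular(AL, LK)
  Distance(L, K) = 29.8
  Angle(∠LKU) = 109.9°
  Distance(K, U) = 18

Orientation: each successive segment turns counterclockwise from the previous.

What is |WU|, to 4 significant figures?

41.51

W is at the origin; WD runs at -84.0° with length 13.3, so D = (1.390, -13.23). ∠WDT = 92.9° gives DT at 3.100° from the x-axis; with |DT| = 15.5, T = (16.87, -12.39). ∠DTA = 60.0° gives TA at 123.1° from the x-axis; with |TA| = 9.2, A = (11.84, -4.682). ∠TAL = 143.3° gives AL at 159.8° from the x-axis; with |AL| = 9.4, L = (3.022, -1.436). The perpendicularity gives LK at right angles to AL, so LK runs at -110.2°; with |LK| = 29.8, K = (-7.268, -29.40). ∠LKU = 109.9° gives KU at -40.10° from the x-axis; with |KU| = 18.0, U = (6.500, -41.00). Then |WU| = |U − W| = 41.51.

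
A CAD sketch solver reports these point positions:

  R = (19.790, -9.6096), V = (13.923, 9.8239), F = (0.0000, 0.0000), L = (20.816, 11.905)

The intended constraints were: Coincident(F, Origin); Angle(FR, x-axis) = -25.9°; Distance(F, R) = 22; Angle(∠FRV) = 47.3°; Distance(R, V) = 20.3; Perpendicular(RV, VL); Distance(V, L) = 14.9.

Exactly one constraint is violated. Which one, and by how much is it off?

Distance(V, L) = 14.9 — off by 7.70.

F = (0.00, 0.00) ✓; FR at -25.90° ✓; |FR| = 22.00 ✓; ∠FRV = 47.30° ✓; |RV| = 20.30 ✓; ∠(RV, VL) = 90.00° ✓; |VL| = 7.200 ✗.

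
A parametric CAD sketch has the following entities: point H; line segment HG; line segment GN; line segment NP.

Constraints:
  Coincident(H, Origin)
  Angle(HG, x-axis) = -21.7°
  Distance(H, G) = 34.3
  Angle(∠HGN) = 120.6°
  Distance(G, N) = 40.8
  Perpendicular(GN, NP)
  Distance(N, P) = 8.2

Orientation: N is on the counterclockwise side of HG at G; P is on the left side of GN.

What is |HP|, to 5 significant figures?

62.040

H is at the origin; HG runs at -21.7° with length 34.3, so G = 34.3·(cos -21.7°, sin -21.7°) = (31.869, -12.682). ∠HGN = 120.6°, so GN runs at -21.7° + (180° − 120.6°) = 37.700° from the x-axis; with |GN| = 40.8, N = G + 40.8·(cos 37.700°, sin 37.700°) = (64.151, 12.268). GN ⟂ NP; with |NP| = 8.2 on the left of GN, P = N + 8.2·(-0.61153, 0.79122) = (59.137, 18.756). Then |HP| = |P − H| = 62.040.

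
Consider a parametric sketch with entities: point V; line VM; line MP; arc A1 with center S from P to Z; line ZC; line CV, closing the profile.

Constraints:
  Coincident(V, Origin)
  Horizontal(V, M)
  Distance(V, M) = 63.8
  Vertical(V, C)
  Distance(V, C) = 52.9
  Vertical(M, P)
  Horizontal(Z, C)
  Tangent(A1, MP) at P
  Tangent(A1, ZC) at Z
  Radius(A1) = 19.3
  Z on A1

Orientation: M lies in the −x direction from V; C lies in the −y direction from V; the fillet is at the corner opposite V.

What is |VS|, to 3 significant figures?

55.8

V is at the origin; VM is horizontal with |VM| = 63.8 and M on the −x side, so M = (-63.8, 0.00). VC is vertical with |VC| = 52.9 and C on the −y side, so C = (0.00, -52.9). The virtual corner opposite V is at (-63.8, -52.9). Since A1 is tangent to MP there, SP ⟂ MP and A1 meets ZC tangentially, so SZ is at right angles to ZC, with radius 19.3, so the center S sits 19.3 in from both sides at S = (-44.5, -33.6). Then |VS| = |S − V| = 55.8.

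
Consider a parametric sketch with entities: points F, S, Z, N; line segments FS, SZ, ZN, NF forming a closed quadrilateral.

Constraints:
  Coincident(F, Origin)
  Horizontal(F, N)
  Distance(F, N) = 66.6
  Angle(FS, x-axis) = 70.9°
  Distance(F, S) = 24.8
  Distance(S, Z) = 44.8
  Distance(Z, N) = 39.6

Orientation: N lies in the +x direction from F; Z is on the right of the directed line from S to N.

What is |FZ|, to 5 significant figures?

33.954

Checks: |SZ| = 44.80 ✓; |ZN| = 39.60 ✓.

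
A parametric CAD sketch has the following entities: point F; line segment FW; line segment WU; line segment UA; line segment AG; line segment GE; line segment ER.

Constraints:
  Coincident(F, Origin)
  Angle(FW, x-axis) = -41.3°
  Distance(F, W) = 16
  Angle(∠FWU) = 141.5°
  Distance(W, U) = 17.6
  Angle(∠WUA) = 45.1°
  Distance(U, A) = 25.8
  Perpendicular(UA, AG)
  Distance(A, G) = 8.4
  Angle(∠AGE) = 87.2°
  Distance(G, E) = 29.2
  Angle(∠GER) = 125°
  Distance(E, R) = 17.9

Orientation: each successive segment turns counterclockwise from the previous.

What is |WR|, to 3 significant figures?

32.7

F is at the origin; FW runs at -41.3° with length 16.0, so W = (12.0, -10.6). ∠FWU = 141.5° gives WU at -2.80° from the x-axis; with |WU| = 17.6, U = (29.6, -11.4). ∠WUA = 45.1° gives UA at 132° from the x-axis; with |UA| = 25.8, A = (12.3, 7.72). The perpendicularity gives AG at right angles to UA, so AG runs at -138°; with |AG| = 8.4, G = (6.07, 2.09). ∠AGE = 87.2° gives GE at -45.1° from the x-axis; with |GE| = 29.2, E = (26.7, -18.6). ∠GER = 125.0° gives ER at 9.90° from the x-axis; with |ER| = 17.9, R = (44.3, -15.5). Then |WR| = |R − W| = 32.7.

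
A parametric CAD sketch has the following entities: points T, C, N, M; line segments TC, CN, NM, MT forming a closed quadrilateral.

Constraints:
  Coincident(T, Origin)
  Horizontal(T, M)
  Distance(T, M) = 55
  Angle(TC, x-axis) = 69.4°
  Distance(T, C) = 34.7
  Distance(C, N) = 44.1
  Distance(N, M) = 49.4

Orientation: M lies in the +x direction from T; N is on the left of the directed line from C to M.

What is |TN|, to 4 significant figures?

72.39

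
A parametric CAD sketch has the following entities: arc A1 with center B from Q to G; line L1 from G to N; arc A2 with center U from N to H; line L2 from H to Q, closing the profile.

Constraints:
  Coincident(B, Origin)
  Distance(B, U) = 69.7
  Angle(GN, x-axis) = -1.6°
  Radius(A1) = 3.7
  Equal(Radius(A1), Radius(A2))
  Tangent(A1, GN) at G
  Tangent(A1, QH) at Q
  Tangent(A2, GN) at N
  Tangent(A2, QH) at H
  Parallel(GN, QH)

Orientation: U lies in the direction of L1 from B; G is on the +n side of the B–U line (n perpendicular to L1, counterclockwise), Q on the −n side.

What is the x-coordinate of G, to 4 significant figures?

0.1033

The slot axis is L1's direction at -1.6°, so u = (cos -1.6°, sin -1.6°) = (0.9996, -0.02792) and n = (−sin -1.6°, cos -1.6°) = (0.02792, 0.9996). B is at the origin and U lies 69.7 along u from B, so U = 69.7·u = (69.67, -1.946). Tangency of A1 to both parallel lines with radius 3.7 puts G and Q at B ± 3.7·n: G = (0.1033, 3.699), Q = (-0.1033, -3.699). So G.x = 0.1033.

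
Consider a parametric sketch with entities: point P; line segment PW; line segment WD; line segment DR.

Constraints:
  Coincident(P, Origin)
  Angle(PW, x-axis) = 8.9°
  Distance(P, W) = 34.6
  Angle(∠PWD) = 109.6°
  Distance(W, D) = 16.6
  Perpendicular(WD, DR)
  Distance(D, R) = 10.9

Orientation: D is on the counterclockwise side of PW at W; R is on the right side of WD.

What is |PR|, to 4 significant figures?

51.84

P is at the origin; PW runs at 8.9° with length 34.6, so W = 34.6·(cos 8.9°, sin 8.9°) = (34.18, 5.353). ∠PWD = 109.6°, so WD runs at 8.9° + (180° − 109.6°) = 79.30° from the x-axis; with |WD| = 16.6, D = W + 16.6·(cos 79.30°, sin 79.30°) = (37.27, 21.66). WD is perpendicular to DR; with |DR| = 10.9 on the right of WD, R = D + 10.9·(0.9826, -0.1857) = (47.98, 19.64). Then |PR| = |R − P| = 51.84.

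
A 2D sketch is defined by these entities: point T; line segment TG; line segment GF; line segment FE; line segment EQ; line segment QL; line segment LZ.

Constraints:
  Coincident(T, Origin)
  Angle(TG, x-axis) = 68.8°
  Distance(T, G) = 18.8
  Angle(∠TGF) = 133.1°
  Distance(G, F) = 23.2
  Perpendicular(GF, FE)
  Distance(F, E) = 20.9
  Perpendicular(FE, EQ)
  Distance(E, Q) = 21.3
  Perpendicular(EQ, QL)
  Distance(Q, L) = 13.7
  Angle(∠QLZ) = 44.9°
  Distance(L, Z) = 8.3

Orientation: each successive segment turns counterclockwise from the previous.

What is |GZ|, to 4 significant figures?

15.21

T is at the origin; TG runs at 68.8° with length 18.8, so G = (6.799, 17.53). ∠TGF = 133.1° gives GF at 115.7° from the x-axis; with |GF| = 23.2, F = (-3.262, 38.43). GF is perpendicular to FE, so FE runs at -154.3°; with |FE| = 20.9, E = (-22.09, 29.37). FE is perpendicular to EQ, so EQ runs at -64.30°; with |EQ| = 21.3, Q = (-12.86, 10.18). EQ ⟂ QL, so QL runs at 25.70°; with |QL| = 13.7, L = (-0.5132, 16.12). ∠QLZ = 44.9° gives LZ at 160.8° from the x-axis; with |LZ| = 8.3, Z = (-8.351, 18.85). Then |GZ| = |Z − G| = 15.21.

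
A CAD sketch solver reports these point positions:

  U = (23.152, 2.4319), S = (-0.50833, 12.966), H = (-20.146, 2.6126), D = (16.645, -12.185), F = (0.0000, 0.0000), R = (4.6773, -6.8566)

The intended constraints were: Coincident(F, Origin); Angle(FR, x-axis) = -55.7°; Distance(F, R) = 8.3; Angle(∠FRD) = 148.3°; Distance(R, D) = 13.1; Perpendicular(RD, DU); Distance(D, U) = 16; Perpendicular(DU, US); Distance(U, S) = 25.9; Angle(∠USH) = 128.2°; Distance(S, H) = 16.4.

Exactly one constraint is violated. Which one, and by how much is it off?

Distance(S, H) = 16.4 — off by 5.80.

F = (0.00, 0.00) ✓; FR at -55.70° ✓; |FR| = 8.300 ✓; ∠FRD = 148.3° ✓; |RD| = 13.10 ✓; ∠(RD, DU) = 90.00° ✓; |DU| = 16.00 ✓; ∠(DU, US) = 90.00° ✓; |US| = 25.90 ✓; ∠USH = 128.2° ✓; |SH| = 22.20 ✗.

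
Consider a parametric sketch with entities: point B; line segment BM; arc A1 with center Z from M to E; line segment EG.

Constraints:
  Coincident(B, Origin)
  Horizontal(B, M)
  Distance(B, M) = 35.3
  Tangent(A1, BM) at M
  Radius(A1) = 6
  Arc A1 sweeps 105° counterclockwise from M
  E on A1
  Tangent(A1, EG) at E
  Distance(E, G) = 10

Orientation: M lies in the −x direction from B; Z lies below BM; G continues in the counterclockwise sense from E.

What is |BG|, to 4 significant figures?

42.18

On A1, M sits at bearing 90° from Z; a 105° counterclockwise sweep puts E at bearing 195°, so E = Z + 6.0·(cos 195°, sin 195°) = (-41.10, -7.553). A1 meets EG tangentially, so ZE is at right angles to EG, so EG runs along (−sin 195°, cos 195°); with |EG| = 10.0, G = (-38.51, -17.21). Then |BG| = |G − B| = 42.18.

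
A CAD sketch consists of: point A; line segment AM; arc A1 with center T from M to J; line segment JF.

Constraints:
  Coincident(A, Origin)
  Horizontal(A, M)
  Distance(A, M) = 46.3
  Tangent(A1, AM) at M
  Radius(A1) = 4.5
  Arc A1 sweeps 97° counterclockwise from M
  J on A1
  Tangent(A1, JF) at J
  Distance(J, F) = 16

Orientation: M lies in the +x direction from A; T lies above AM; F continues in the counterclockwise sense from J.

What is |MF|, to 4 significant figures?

21.08

A is at the origin; AM is horizontal with |AM| = 46.3 and M on the +x side, so M = (46.30, 0.000). Tangency of A1 to AM means the radius TM is perpendicular to AM, so T = M + (0, 4.5) = (46.30, 4.500). On A1, M sits at bearing -90° from T; a 97° counterclockwise sweep puts J at bearing 7°, so J = T + 4.5·(cos 7°, sin 7°) = (50.77, 5.048). Tangency of A1 to JF means the radius TJ is perpendicular to JF, so JF runs along (−sin 7°, cos 7°); with |JF| = 16.0, F = (48.82, 20.93). Then |MF| = |F − M| = 21.08.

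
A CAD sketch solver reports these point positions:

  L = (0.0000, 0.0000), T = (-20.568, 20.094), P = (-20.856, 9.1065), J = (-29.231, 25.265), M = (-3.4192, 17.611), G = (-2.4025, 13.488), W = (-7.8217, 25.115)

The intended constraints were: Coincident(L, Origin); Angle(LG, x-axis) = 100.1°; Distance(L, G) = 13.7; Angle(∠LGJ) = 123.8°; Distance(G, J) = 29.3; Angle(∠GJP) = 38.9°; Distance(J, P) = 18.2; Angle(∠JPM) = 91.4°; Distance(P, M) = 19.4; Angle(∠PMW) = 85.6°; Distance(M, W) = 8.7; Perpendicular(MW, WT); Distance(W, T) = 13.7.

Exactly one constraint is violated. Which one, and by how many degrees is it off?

Perpendicular(MW, WT) — off by 8.90°.

L = (0.00, 0.00) ✓; LG at 100.1° ✓; |LG| = 13.70 ✓; ∠LGJ = 123.8° ✓; |GJ| = 29.30 ✓; ∠GJP = 38.90° ✓; |JP| = 18.20 ✓; ∠JPM = 91.40° ✓; |PM| = 19.40 ✓; ∠PMW = 85.60° ✓; |MW| = 8.700 ✓; ∠(MW, WT) = 81.10° ✗; |WT| = 13.70 ✓.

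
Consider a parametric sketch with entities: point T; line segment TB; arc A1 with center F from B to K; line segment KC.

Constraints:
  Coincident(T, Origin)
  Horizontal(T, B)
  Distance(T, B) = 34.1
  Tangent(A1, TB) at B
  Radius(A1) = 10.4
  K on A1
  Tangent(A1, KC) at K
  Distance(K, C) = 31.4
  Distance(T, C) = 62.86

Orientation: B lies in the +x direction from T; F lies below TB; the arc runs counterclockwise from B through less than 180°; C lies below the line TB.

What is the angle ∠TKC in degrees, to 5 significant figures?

167.11°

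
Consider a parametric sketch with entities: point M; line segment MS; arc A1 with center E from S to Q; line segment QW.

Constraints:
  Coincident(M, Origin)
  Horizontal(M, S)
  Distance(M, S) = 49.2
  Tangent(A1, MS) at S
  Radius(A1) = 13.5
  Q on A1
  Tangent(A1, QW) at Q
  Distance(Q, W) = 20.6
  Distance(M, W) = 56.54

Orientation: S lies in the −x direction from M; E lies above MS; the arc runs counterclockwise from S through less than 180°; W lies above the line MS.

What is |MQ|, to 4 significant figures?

40.36

M is at the origin; M and S share the same y with |MS| = 49.2 and S on the −x side, so S = (-49.20, 0.000). The tangent condition forces ES to be normal to MS, so E = S + (0, 13.5) = (-49.20, 13.50). Since EQ ⟂ QW (tangency), |EW| = √(13.5² + 20.6²) = 24.63 regardless of where Q sits on A1. So W lies on both circle(M, 56.54) and circle(E, 24.63); the above-MS intersection is W = (-42.56, 37.22). Q is the foot of the tangent from W: Q = (-36.33, 17.58).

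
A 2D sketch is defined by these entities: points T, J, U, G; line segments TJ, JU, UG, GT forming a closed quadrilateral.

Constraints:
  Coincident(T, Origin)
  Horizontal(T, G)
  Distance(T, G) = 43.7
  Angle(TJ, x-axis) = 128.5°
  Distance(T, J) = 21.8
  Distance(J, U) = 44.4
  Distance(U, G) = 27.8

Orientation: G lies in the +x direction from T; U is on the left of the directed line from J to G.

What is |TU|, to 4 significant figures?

38.80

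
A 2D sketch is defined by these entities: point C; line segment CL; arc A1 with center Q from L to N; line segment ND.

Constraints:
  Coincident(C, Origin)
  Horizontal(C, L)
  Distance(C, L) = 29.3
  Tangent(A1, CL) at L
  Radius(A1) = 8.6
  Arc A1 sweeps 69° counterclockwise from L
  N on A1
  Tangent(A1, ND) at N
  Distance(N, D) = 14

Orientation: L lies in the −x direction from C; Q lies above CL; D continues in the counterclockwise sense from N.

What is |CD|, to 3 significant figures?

24.7

C is at the origin; CL is horizontal with |CL| = 29.3 and L on the −x side, so L = (-29.3, 0.00). Since A1 is tangent to CL there, QL ⟂ CL, so Q = L + (0, 8.6) = (-29.3, 8.60). On A1, L sits at bearing -90° from Q; a 69° counterclockwise sweep puts N at bearing -21°, so N = Q + 8.6·(cos -21°, sin -21°) = (-21.3, 5.52). A1 meets ND tangentially, so QN is at right angles to ND, so ND runs along (−sin -21°, cos -21°); with |ND| = 14.0, D = (-16.3, 18.6). Then |CD| = |D − C| = 24.7.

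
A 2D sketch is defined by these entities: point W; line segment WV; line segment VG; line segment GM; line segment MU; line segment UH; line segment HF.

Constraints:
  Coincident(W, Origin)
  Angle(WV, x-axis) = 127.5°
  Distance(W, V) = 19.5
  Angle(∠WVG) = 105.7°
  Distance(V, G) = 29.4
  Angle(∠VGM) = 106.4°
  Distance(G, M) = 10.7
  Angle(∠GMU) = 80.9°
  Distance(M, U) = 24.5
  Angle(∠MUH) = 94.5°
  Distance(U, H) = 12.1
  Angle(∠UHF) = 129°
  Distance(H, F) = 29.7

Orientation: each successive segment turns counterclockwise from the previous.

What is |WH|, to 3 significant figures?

20.4

W is at the origin; WV runs at 127.5° with length 19.5, so V = (-11.9, 15.5). ∠WVG = 105.7° gives VG at -158° from the x-axis; with |VG| = 29.4, G = (-39.2, 4.55). ∠VGM = 106.4° gives GM at -84.6° from the x-axis; with |GM| = 10.7, M = (-38.2, -6.10). ∠GMU = 80.9° gives MU at 14.5° from the x-axis; with |MU| = 24.5, U = (-14.4, 0.0340). ∠MUH = 94.5° gives UH at 100° from the x-axis; with |UH| = 12.1, H = (-16.5, 12.0). Then |WH| = |H − W| = 20.4.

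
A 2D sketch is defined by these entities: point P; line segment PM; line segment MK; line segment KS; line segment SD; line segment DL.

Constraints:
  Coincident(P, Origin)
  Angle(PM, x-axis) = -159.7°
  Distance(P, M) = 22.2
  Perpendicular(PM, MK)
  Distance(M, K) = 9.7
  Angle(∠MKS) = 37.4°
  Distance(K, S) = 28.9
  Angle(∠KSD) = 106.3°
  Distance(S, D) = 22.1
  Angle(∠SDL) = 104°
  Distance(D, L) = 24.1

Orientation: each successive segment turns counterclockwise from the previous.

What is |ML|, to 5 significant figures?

28.258

P is at the origin; PM runs at -159.7° with length 22.2, so M = (-20.821, -7.7020). PM ⟂ MK, so MK runs at -69.700°; with |MK| = 9.7, K = (-17.456, -16.799). ∠MKS = 37.4° gives KS at 72.900° from the x-axis; with |KS| = 28.9, S = (-8.9581, 10.823). ∠KSD = 106.3° gives SD at 146.60° from the x-axis; with |SD| = 22.1, D = (-27.408, 22.989). ∠SDL = 104.0° gives DL at -137.40° from the x-axis; with |DL| = 24.1, L = (-45.148, 6.6758). Then |ML| = |L − M| = 28.258.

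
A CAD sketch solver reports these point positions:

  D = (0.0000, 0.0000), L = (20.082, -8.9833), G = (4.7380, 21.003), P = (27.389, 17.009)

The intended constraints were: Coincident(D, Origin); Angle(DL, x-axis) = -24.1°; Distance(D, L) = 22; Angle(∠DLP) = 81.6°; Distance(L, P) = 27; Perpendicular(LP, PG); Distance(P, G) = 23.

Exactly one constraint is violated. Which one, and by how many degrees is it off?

Perpendicular(LP, PG) — off by 5.70°.

D = (0.00, 0.00) ✓; DL at -24.10° ✓; |DL| = 22.00 ✓; ∠DLP = 81.60° ✓; |LP| = 27.00 ✓; ∠(LP, PG) = 95.70° ✗; |PG| = 23.00 ✓.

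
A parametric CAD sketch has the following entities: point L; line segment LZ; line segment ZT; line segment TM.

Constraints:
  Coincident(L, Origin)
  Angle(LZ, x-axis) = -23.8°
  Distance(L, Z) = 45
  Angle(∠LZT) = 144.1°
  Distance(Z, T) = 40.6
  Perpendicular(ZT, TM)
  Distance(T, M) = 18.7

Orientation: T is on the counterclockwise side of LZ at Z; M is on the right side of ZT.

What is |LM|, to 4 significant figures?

89.27

L is at the origin; LZ runs at -23.8° with length 45.0, so Z = 45.0·(cos -23.8°, sin -23.8°) = (41.17, -18.16). ∠LZT = 144.1°, so ZT runs at -23.8° + (180° − 144.1°) = 12.10° from the x-axis; with |ZT| = 40.6, T = Z + 40.6·(cos 12.10°, sin 12.10°) = (80.87, -9.649). ZT is perpendicular to TM; with |TM| = 18.7 on the right of ZT, M = T + 18.7·(0.2096, -0.9778) = (84.79, -27.93). Then |LM| = |M − L| = 89.27.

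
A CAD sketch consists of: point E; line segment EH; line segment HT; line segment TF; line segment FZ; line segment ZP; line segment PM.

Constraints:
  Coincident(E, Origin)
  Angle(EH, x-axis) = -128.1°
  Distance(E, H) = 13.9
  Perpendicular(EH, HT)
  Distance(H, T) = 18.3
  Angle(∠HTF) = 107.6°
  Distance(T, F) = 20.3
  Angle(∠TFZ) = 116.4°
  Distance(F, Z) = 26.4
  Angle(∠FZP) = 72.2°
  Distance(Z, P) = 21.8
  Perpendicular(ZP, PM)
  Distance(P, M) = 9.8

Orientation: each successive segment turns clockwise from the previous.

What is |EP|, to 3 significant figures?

5.94

∠TFZ = 116.4° gives FZ at 5.90° from the x-axis; with |FZ| = 26.4, Z = (10.4, 22.1). ∠FZP = 72.2° gives ZP at -102° from the x-axis; with |ZP| = 21.8, P = (5.90, 0.750). Then |EP| = |P − E| = 5.94.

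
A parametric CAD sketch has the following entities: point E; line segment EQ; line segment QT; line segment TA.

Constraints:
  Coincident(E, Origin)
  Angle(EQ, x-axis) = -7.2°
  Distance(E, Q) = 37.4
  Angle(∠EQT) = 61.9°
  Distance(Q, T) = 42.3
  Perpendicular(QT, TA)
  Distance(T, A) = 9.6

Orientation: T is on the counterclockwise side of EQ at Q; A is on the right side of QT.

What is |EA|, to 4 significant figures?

49.23

E is at the origin; EQ runs at -7.2° with length 37.4, so Q = 37.4·(cos -7.2°, sin -7.2°) = (37.11, -4.687). ∠EQT = 61.9°, so QT runs at -7.2° + (180° − 61.9°) = 110.9° from the x-axis; with |QT| = 42.3, T = Q + 42.3·(cos 110.9°, sin 110.9°) = (22.02, 34.83). QT ⟂ TA; with |TA| = 9.6 on the right of QT, A = T + 9.6·(0.9342, 0.3567) = (30.98, 38.25). Then |EA| = |A − E| = 49.23.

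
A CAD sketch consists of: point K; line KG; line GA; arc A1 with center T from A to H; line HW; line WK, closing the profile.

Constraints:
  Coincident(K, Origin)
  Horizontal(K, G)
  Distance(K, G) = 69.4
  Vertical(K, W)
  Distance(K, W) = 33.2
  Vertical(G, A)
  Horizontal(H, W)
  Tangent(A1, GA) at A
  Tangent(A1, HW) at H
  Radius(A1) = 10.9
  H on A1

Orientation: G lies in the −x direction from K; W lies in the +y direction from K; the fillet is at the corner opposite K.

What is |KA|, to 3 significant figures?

72.9

The virtual corner opposite K is at (-69.4, 33.2). A1 meets GA tangentially, so TA is at right angles to GA and tangency of A1 to HW means the radius TH is perpendicular to HW, with radius 10.9, so the center T sits 10.9 in from both sides at T = (-58.5, 22.3). That places the tangent points at A = (-69.4, 22.3) on GA and H = (-58.5, 33.2) on HW. Then |KA| = |A − K| = 72.9.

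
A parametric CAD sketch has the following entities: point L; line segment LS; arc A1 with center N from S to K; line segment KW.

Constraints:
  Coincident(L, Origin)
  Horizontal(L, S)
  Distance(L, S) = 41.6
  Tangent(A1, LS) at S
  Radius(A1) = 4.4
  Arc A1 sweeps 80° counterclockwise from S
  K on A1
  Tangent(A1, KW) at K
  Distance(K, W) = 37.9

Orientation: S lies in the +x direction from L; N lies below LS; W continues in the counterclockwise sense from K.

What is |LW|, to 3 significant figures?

51.2

L is at the origin; LS is horizontal with |LS| = 41.6 and S on the +x side, so S = (41.6, 0.00). A1 meets LS tangentially, so NS is at right angles to LS, so N = S + (0, -4.4) = (41.6, -4.40). On A1, S sits at bearing 90° from N; an 80° counterclockwise sweep puts K at bearing 170°, so K = N + 4.4·(cos 170°, sin 170°) = (37.3, -3.64). The tangent condition forces NK to be normal to KW, so KW runs along (−sin 170°, cos 170°); with |KW| = 37.9, W = (30.7, -41.0). Then |LW| = |W − L| = 51.2.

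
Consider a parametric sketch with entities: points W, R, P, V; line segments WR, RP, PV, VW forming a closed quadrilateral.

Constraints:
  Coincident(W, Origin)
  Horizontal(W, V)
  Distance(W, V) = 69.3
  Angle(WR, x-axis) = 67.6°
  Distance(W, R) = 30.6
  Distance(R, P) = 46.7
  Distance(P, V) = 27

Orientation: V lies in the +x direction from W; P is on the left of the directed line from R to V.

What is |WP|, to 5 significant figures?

63.208

W is at the origin; WV is horizontal with |WV| = 69.3 and V in +x, so V = (69.3, 0). WR runs at 67.6° with |WR| = 30.6, so R = (11.661, 28.291). P is determined by |RP| = 46.7 and |PV| = 27.0 together: it lies at the intersection of circle(R, 46.7) and circle(V, 27.0). With |RV| = 64.208, the foot of the radical line on RV is 43.410 from R and the perpendicular offset is √(46.7² − 43.410²) = 17.218. Taking the left-of-RV solution: P = (58.216, 24.620).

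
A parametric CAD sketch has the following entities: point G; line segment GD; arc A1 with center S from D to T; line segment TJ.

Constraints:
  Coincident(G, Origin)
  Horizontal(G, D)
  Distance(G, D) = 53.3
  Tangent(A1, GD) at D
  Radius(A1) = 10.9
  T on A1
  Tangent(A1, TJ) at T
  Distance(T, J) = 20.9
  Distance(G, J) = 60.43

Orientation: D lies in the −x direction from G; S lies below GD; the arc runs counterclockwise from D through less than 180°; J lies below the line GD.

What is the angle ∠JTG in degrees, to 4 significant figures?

69.53°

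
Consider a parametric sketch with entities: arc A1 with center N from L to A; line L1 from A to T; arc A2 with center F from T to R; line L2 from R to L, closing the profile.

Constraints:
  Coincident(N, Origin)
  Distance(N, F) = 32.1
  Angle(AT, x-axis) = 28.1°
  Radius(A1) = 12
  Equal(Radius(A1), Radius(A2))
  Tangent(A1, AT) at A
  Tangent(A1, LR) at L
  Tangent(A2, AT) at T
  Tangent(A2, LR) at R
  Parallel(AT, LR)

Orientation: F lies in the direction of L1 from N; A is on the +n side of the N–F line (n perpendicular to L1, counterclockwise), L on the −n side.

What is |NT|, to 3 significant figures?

34.3

Tangency of A1 to both parallel lines with radius 12.0 puts A and L at N ± 12.0·n: A = (-5.65, 10.6), L = (5.65, -10.6). Equal radii place T and R the same way about F: T = F + 12.0·n = (22.7, 25.7), R = F − 12.0·n = (34.0, 4.53). Then |NT| = |T − N| = 34.3.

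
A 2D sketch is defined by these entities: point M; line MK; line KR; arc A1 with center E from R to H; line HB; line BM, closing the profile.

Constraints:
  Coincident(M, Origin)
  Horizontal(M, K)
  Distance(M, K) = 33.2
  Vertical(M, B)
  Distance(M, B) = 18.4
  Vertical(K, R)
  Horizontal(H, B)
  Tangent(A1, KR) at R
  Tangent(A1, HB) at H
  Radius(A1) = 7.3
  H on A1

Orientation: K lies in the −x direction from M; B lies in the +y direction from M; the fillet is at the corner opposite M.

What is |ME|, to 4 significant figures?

28.18

MB is vertical with |MB| = 18.4 and B on the +y side, so B = (0.000, 18.40). The virtual corner opposite M is at (-33.20, 18.40). Tangency of A1 to KR means the radius ER is perpendicular to KR and the tangent condition forces EH to be normal to HB, with radius 7.3, so the center E sits 7.3 in from both sides at E = (-25.90, 11.10). Then |ME| = |E − M| = 28.18.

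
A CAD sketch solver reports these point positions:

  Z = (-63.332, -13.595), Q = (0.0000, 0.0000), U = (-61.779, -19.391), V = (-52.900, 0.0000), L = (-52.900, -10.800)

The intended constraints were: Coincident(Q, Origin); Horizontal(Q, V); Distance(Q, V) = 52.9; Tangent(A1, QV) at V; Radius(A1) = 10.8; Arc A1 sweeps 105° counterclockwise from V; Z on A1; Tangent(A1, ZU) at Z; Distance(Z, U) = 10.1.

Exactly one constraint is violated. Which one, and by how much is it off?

Distance(Z, U) = 10.1 — off by 4.10.

Q = (0.00, 0.00) ✓; Q.y = 0.00, V.y = 0.00 ✓; |QV| = 52.90 ✓; ∠(LV, VQ) = 90.00° ✓; |LV| = 10.80 ✓; bearing(L→Z) − bearing(L→V) = 105.0° ✓; |LZ| = 10.80 ✓; ∠(LZ, ZU) = 90.00° ✓; |ZU| = 6.000 ✗.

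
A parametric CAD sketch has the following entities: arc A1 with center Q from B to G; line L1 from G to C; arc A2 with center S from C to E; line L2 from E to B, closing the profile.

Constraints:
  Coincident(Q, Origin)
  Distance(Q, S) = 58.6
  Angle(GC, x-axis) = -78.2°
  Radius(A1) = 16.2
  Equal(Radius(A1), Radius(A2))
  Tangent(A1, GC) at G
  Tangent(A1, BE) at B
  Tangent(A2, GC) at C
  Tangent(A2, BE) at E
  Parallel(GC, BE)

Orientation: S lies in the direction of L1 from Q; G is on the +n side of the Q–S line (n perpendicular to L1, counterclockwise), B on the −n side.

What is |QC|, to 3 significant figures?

60.8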